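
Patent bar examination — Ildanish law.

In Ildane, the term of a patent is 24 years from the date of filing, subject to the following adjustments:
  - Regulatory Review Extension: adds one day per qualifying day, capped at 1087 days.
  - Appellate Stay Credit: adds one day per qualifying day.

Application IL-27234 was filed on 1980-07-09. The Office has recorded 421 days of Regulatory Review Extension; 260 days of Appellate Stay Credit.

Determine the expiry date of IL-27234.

2006-05-21

Base term: filing date + 24 years → 9 July 2004.
Regulatory Review Extension: 421 days (within the 1087-day cap) → +421 days → 3 September 2005.
Appellate Stay Credit: +260 days → 21 May 2006.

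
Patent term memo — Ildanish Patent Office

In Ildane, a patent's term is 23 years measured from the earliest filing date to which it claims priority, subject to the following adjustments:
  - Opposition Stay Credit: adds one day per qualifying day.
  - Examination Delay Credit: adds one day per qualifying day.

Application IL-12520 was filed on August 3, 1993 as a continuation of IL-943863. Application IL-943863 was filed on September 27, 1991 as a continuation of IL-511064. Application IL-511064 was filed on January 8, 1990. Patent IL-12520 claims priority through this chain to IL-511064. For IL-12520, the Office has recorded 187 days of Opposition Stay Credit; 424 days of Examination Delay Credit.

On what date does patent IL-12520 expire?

Earliest priority filing: 8 January 1990.
Base term: 8 January 1990 + 23 years → 8 January 2013.
Opposition Stay Credit: +187 days → 14 July 2013.
Examination Delay Credit: +424 days → 11 September 2014.

2014-09-11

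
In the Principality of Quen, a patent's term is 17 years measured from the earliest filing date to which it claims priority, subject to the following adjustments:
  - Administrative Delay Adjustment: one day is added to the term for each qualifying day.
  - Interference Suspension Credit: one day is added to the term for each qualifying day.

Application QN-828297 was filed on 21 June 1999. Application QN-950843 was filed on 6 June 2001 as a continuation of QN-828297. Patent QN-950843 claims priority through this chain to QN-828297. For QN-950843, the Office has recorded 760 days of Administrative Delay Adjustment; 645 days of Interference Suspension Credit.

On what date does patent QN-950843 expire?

Earliest priority filing: 21 June 1999.
Base term: 21 June 1999 + 17 years → 21 June 2016.
Administrative Delay Adjustment: +760 days → 21 July 2018.
Interference Suspension Credit: +645 days → 26 April 2020.

April 26, 2020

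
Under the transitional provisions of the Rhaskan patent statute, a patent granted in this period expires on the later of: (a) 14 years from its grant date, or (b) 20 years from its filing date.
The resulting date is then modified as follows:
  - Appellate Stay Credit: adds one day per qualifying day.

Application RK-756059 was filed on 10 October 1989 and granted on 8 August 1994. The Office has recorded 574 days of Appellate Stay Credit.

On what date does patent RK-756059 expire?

May 7, 2011

(a) grant + 14 years → 8 August 2008.
(b) filing + 20 years → 10 October 2009.
Later of the two: 10 October 2009.
Appellate Stay Credit: +574 days → 7 May 2011.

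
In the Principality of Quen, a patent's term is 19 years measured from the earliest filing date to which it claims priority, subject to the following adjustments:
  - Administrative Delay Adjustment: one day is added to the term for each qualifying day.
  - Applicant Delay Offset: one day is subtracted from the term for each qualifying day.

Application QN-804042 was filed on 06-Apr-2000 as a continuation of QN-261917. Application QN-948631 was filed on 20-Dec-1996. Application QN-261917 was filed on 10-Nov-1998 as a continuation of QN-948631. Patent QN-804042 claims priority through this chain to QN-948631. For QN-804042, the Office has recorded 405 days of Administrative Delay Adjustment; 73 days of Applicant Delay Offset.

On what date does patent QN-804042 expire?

November 16, 2016

Earliest priority filing: 20 December 1996.
Base term: 20 December 1996 + 19 years → 20 December 2015.
Administrative Delay Adjustment: +405 days → 28 January 2017.
Applicant Delay Offset: −73 days → 16 November 2016.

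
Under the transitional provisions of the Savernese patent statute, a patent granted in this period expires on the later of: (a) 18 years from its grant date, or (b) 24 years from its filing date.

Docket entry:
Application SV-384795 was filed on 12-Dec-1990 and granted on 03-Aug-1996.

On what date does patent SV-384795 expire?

2014-12-12

(a) grant + 18 years → 3 August 2014.
(b) filing + 24 years → 12 December 2014.
Later of the two: 12 December 2014.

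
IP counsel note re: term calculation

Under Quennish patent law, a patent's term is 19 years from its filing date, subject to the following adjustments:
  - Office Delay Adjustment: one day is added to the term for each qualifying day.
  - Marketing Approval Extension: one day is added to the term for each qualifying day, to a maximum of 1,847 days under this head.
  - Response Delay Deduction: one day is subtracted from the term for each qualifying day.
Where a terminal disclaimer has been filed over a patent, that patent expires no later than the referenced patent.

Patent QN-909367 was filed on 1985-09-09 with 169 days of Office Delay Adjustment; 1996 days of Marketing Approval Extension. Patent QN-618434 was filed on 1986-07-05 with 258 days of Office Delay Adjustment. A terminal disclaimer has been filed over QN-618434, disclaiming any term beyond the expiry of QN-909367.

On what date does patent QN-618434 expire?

Natural term of QN-618434:
  Base: filing + 19 years → 5 July 2005.
  Office Delay Adjustment: +258 days → 20 March 2006.
Expiry of referenced patent QN-909367:
  Base: filing + 19 years → 9 September 2004.
  Office Delay Adjustment: +169 days → 25 February 2005.
  Marketing Approval Extension: 1996 days claimed exceeds the 1847-day cap, so +1847 days → 18 March 2010.
Terminal disclaimer: QN-618434 expires on the earlier of 20 March 2006 and 18 March 2010.

2006-03-20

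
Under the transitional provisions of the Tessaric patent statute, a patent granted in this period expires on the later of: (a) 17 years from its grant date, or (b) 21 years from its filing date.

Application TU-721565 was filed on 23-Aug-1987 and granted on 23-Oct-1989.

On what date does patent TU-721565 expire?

(a) grant + 17 years → 23 October 2006.
(b) filing + 21 years → 23 August 2008.
Later of the two: 23 August 2008.

August 23, 2008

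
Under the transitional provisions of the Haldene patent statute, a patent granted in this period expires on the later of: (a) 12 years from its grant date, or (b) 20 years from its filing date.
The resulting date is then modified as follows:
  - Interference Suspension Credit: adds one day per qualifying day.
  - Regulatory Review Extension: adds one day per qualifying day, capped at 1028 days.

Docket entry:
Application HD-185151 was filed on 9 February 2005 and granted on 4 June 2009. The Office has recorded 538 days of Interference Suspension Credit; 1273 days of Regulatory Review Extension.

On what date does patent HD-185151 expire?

(a) grant + 12 years → 4 June 2021.
(b) filing + 20 years → 9 February 2025.
Later of the two: 9 February 2025.
Interference Suspension Credit: +538 days → 1 August 2026.
Regulatory Review Extension: 1273 days claimed exceeds the 1028-day cap, so +1028 days → 25 May 2029.

May 25, 2029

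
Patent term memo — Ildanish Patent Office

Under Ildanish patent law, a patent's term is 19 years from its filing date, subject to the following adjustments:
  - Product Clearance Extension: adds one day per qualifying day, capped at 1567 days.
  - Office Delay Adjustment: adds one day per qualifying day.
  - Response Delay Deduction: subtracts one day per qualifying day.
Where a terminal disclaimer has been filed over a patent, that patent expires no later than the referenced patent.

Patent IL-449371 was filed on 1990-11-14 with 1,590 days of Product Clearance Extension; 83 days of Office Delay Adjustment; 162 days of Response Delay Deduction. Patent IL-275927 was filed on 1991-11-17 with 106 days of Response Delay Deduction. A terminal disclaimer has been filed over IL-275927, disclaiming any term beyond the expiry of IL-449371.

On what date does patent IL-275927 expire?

2010-08-03

Natural term of IL-275927:
  Base: filing + 19 years → 17 November 2010.
  Response Delay Deduction: −106 days → 3 August 2010.
Expiry of referenced patent IL-449371:
  Base: filing + 19 years → 14 November 2009.
  Product Clearance Extension: 1590 days claimed exceeds the 1567-day cap, so +1567 days → 28 February 2014.
  Office Delay Adjustment: +83 days → 22 May 2014.
  Response Delay Deduction: −162 days → 11 December 2013.
Terminal disclaimer: IL-275927 expires on the earlier of 3 August 2010 and 11 December 2013.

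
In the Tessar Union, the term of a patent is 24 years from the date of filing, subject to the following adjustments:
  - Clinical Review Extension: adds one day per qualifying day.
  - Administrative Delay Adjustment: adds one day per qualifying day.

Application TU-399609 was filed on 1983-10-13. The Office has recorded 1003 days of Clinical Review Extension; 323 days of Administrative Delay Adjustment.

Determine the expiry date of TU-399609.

Base term: filing date + 24 years → 13 October 2007.
Clinical Review Extension: +1003 days → 12 July 2010.
Administrative Delay Adjustment: +323 days → 31 May 2011.

2011-05-31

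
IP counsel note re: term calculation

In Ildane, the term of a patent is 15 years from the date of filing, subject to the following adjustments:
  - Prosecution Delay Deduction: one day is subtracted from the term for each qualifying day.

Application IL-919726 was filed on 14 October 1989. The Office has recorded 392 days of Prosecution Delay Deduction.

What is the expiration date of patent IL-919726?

2003-09-18

Base term: filing date + 15 years → 14 October 2004.
Prosecution Delay Deduction: −392 days → 18 September 2003.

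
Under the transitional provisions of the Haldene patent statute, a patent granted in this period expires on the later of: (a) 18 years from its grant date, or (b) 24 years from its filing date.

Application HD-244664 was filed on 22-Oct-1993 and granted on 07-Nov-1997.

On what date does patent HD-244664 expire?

(a) grant + 18 years → 7 November 2015.
(b) filing + 24 years → 22 October 2017.
Later of the two: 22 October 2017.

October 22, 2017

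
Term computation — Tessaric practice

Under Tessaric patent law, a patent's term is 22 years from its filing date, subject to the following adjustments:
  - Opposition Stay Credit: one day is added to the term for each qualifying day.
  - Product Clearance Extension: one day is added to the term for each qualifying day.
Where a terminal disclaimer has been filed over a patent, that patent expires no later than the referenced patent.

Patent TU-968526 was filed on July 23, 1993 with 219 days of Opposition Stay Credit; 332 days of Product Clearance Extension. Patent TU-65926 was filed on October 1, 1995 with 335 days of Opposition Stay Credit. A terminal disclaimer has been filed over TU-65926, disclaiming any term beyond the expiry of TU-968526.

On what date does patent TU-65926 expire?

January 24, 2017

Natural term of TU-65926:
  Base: filing + 22 years → 1 October 2017.
  Opposition Stay Credit: +335 days → 1 September 2018.
Expiry of referenced patent TU-968526:
  Base: filing + 22 years → 23 July 2015.
  Opposition Stay Credit: +219 days → 27 February 2016.
  Product Clearance Extension: +332 days → 24 January 2017.
Terminal disclaimer: TU-65926 expires on the earlier of 1 September 2018 and 24 January 2017.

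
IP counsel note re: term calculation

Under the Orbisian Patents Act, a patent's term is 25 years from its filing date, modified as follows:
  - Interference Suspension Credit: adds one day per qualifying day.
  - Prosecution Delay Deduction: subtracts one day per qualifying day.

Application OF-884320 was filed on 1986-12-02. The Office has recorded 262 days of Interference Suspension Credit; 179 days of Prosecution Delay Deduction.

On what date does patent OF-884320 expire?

Base term: filing date + 25 years → 2 December 2011.
Interference Suspension Credit: +262 days → 20 August 2012.
Prosecution Delay Deduction: −179 days → 23 February 2012.

2012-02-23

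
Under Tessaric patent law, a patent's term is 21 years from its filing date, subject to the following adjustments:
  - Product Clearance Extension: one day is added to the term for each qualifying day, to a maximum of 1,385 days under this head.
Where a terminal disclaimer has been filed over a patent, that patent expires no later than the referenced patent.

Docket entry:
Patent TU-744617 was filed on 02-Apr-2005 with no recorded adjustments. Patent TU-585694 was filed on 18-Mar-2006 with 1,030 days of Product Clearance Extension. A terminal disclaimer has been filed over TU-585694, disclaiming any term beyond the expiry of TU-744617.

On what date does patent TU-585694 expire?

Natural term of TU-585694:
  Base: filing + 21 years → 18 March 2027.
  Product Clearance Extension: 1030 days (within the 1385-day cap) → +1030 days → 11 January 2030.
Expiry of referenced patent TU-744617:
  Base: filing + 21 years → 2 April 2026.
Terminal disclaimer: TU-585694 expires on the earlier of 11 January 2030 and 2 April 2026.

April 2, 2026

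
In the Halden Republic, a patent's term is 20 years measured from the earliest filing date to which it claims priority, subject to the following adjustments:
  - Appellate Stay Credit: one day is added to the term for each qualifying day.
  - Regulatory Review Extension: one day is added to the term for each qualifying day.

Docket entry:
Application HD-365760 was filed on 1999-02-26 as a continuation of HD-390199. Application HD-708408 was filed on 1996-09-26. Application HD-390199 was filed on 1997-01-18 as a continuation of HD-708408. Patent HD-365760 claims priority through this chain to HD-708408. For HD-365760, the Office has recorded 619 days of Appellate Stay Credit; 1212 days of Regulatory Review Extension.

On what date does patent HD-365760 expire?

Earliest priority filing: 26 September 1996.
Base term: 26 September 1996 + 20 years → 26 September 2016.
Appellate Stay Credit: +619 days → 7 June 2018.
Regulatory Review Extension: +1212 days → 1 October 2021.

October 1, 2021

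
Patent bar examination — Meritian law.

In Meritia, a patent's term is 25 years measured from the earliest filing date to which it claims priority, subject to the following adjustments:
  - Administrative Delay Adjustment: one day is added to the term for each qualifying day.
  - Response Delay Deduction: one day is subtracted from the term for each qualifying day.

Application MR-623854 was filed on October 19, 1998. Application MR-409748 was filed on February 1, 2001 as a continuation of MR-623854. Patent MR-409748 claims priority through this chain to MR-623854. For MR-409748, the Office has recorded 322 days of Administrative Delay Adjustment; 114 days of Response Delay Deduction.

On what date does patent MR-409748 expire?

Earliest priority filing: 19 October 1998.
Base term: 19 October 1998 + 25 years → 19 October 2023.
Administrative Delay Adjustment: +322 days → 5 September 2024.
Response Delay Deduction: −114 days → 14 May 2024.

2024-05-14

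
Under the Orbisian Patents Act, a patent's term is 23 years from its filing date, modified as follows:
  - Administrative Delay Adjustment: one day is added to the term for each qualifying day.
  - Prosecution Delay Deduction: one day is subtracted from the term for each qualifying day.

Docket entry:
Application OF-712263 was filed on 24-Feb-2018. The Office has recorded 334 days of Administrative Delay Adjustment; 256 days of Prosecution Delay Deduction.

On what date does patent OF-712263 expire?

Base term: filing date + 23 years → 24 February 2041.
Administrative Delay Adjustment: +334 days → 24 January 2042.
Prosecution Delay Deduction: −256 days → 13 May 2041.

May 13, 2041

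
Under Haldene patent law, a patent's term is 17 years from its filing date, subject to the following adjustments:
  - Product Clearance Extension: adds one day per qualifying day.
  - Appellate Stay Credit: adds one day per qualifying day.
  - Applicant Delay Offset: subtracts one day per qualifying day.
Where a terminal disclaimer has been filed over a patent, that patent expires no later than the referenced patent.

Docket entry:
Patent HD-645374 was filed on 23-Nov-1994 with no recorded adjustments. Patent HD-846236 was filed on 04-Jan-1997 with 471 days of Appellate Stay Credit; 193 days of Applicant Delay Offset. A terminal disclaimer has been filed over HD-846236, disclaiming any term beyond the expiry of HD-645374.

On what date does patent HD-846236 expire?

Natural term of HD-846236:
  Base: filing + 17 years → 4 January 2014.
  Appellate Stay Credit: +471 days → 20 April 2015.
  Applicant Delay Offset: −193 days → 9 October 2014.
Expiry of referenced patent HD-645374:
  Base: filing + 17 years → 23 November 2011.
Terminal disclaimer: HD-846236 expires on the earlier of 9 October 2014 and 23 November 2011.

November 23, 2011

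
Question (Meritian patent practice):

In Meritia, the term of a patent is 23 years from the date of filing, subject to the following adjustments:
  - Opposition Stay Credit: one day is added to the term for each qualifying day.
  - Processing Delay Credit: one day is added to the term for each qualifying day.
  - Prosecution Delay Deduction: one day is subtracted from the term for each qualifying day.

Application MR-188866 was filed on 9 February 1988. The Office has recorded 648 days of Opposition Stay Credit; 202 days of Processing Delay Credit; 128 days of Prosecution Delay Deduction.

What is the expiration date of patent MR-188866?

2013-01-31

Base term: filing date + 23 years → 9 February 2011.
Opposition Stay Credit: +648 days → 18 November 2012.
Processing Delay Credit: +202 days → 8 June 2013.
Prosecution Delay Deduction: −128 days → 31 January 2013.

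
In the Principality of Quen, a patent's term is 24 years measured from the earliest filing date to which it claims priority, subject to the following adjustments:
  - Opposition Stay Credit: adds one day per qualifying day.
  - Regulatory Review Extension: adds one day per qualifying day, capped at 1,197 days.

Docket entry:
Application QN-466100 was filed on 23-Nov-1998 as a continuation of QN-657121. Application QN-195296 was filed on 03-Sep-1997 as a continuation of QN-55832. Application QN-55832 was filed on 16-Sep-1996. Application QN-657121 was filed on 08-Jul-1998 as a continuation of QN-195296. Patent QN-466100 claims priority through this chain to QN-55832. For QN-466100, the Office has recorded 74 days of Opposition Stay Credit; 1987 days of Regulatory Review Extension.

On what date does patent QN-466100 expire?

Earliest priority filing: 16 September 1996.
Base term: 16 September 1996 + 24 years → 16 September 2020.
Opposition Stay Credit: +74 days → 29 November 2020.
Regulatory Review Extension: 1987 days claimed exceeds the 1197-day cap, so +1197 days → 10 March 2024.

March 10, 2024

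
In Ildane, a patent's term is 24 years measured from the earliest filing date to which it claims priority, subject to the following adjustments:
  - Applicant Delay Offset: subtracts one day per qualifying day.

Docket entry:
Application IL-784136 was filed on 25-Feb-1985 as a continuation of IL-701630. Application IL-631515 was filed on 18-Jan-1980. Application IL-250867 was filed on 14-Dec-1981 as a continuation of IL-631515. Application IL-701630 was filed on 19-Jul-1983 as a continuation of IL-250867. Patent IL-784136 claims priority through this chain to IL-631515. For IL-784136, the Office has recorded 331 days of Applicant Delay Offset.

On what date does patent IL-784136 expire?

Earliest priority filing: 18 January 1980.
Base term: 18 January 1980 + 24 years → 18 January 2004.
Applicant Delay Offset: −331 days → 21 February 2003.

February 21, 2003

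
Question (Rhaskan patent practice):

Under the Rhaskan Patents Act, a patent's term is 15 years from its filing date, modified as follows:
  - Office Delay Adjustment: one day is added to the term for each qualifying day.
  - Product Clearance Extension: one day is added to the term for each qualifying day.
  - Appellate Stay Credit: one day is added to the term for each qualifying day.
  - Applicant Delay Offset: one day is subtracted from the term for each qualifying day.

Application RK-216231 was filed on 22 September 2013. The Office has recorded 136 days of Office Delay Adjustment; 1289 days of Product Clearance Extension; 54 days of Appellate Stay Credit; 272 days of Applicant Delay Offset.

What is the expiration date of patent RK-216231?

January 12, 2032

Base term: filing date + 15 years → 22 September 2028.
Office Delay Adjustment: +136 days → 5 February 2029.
Product Clearance Extension: +1289 days → 17 August 2032.
Appellate Stay Credit: +54 days → 10 October 2032.
Applicant Delay Offset: −272 days → 12 January 2032.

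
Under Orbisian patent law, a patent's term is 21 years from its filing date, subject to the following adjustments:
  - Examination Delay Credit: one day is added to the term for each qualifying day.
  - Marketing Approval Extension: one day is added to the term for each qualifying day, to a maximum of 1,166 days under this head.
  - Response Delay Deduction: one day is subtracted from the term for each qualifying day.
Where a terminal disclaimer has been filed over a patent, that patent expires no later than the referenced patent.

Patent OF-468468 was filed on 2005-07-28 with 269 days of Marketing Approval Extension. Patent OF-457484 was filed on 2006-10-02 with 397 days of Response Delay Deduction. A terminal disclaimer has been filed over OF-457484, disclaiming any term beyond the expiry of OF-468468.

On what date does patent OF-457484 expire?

2026-08-31

Natural term of OF-457484:
  Base: filing + 21 years → 2 October 2027.
  Response Delay Deduction: −397 days → 31 August 2026.
Expiry of referenced patent OF-468468:
  Base: filing + 21 years → 28 July 2026.
  Marketing Approval Extension: 269 days (within the 1166-day cap) → +269 days → 23 April 2027.
Terminal disclaimer: OF-457484 expires on the earlier of 31 August 2026 and 23 April 2027.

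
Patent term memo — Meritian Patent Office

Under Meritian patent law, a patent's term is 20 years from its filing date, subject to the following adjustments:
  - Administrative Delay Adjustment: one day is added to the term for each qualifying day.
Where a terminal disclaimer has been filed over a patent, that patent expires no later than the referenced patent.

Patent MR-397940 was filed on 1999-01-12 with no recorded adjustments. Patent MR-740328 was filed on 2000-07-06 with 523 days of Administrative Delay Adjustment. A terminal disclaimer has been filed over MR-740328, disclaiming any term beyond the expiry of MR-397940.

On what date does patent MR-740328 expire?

January 12, 2019

Natural term of MR-740328:
  Base: filing + 20 years → 6 July 2020.
  Administrative Delay Adjustment: +523 days → 11 December 2021.
Expiry of referenced patent MR-397940:
  Base: filing + 20 years → 12 January 2019.
Terminal disclaimer: MR-740328 expires on the earlier of 11 December 2021 and 12 January 2019.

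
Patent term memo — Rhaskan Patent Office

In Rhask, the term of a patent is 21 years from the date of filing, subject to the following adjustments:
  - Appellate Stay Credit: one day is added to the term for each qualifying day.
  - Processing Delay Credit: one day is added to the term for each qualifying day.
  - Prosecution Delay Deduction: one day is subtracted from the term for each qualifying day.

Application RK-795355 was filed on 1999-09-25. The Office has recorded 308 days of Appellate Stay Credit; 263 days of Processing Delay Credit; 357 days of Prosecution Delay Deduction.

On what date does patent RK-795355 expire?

April 27, 2021

Base term: filing date + 21 years → 25 September 2020.
Appellate Stay Credit: +308 days → 30 July 2021.
Processing Delay Credit: +263 days → 19 April 2022.
Prosecution Delay Deduction: −357 days → 27 April 2021.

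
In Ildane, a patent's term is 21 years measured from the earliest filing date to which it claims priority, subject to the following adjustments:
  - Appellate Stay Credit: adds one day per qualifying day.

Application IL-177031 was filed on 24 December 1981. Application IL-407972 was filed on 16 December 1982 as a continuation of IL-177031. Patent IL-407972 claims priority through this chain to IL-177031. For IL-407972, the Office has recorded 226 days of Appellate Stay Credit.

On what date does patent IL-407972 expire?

2003-08-07

Earliest priority filing: 24 December 1981.
Base term: 24 December 1981 + 21 years → 24 December 2002.
Appellate Stay Credit: +226 days → 7 August 2003.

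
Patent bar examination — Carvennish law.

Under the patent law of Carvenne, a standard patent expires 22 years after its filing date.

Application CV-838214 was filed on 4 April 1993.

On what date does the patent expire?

Filing date + 22 years → 4 April 2015.

2015-04-04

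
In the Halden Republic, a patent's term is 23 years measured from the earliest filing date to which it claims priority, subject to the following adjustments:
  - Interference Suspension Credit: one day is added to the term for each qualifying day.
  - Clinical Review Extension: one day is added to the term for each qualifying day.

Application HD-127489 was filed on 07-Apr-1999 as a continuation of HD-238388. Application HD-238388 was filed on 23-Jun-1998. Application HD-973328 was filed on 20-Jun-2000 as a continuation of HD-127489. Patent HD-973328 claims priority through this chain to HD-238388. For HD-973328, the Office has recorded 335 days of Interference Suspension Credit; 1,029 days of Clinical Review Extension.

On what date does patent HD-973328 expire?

March 18, 2025

Earliest priority filing: 23 June 1998.
Base term: 23 June 1998 + 23 years → 23 June 2021.
Interference Suspension Credit: +335 days → 24 May 2022.
Clinical Review Extension: +1029 days → 18 March 2025.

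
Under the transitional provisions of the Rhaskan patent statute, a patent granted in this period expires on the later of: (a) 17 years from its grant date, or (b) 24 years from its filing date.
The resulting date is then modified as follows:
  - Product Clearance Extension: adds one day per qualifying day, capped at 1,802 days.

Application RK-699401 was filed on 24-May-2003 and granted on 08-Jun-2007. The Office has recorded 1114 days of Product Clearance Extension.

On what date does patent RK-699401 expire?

(a) grant + 17 years → 8 June 2024.
(b) filing + 24 years → 24 May 2027.
Later of the two: 24 May 2027.
Product Clearance Extension: 1114 days (within the 1802-day cap) → +1114 days → 11 June 2030.

2030-06-11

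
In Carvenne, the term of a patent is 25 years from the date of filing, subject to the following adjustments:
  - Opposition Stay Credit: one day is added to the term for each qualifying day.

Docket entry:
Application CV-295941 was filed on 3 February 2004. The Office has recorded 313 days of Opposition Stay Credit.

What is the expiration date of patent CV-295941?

2029-12-13

Base term: filing date + 25 years → 3 February 2029.
Opposition Stay Credit: +313 days → 13 December 2029.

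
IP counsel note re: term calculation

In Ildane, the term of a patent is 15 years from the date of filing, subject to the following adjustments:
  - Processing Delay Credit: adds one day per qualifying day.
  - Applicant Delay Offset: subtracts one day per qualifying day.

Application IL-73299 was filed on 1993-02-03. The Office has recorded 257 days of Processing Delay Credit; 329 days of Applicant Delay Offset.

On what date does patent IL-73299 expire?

Base term: filing date + 15 years → 3 February 2008.
Processing Delay Credit: +257 days → 17 October 2008.
Applicant Delay Offset: −329 days → 23 November 2007.

November 23, 2007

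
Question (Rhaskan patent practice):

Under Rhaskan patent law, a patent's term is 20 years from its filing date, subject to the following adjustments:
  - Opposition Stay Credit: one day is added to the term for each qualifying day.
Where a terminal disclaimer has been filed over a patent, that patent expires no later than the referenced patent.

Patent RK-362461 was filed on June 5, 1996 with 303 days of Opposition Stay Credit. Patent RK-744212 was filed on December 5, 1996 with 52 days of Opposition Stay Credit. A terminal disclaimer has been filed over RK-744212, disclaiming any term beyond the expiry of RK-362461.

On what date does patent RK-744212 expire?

2017-01-26

Natural term of RK-744212:
  Base: filing + 20 years → 5 December 2016.
  Opposition Stay Credit: +52 days → 26 January 2017.
Expiry of referenced patent RK-362461:
  Base: filing + 20 years → 5 June 2016.
  Opposition Stay Credit: +303 days → 4 April 2017.
Terminal disclaimer: RK-744212 expires on the earlier of 26 January 2017 and 4 April 2017.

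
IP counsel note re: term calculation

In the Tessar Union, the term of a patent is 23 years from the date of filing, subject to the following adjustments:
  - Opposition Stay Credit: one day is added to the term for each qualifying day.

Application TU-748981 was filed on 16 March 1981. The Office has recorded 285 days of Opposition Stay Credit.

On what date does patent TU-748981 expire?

December 26, 2004

Base term: filing date + 23 years → 16 March 2004.
Opposition Stay Credit: +285 days → 26 December 2004.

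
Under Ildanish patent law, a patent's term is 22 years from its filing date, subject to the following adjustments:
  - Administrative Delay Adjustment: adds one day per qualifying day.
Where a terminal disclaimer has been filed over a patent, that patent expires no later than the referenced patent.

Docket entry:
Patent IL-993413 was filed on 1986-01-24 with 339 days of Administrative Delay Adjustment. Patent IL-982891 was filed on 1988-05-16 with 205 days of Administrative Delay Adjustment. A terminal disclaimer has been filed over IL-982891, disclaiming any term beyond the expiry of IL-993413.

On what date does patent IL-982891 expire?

2008-12-28

Natural term of IL-982891:
  Base: filing + 22 years → 16 May 2010.
  Administrative Delay Adjustment: +205 days → 7 December 2010.
Expiry of referenced patent IL-993413:
  Base: filing + 22 years → 24 January 2008.
  Administrative Delay Adjustment: +339 days → 28 December 2008.
Terminal disclaimer: IL-982891 expires on the earlier of 7 December 2010 and 28 December 2008.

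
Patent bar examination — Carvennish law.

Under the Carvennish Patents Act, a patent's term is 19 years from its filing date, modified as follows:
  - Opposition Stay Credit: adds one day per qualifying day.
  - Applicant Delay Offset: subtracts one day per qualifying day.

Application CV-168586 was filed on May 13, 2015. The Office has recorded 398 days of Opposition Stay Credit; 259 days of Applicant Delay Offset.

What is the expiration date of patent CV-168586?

2034-09-29

Base term: filing date + 19 years → 13 May 2034.
Opposition Stay Credit: +398 days → 15 June 2035.
Applicant Delay Offset: −259 days → 29 September 2034.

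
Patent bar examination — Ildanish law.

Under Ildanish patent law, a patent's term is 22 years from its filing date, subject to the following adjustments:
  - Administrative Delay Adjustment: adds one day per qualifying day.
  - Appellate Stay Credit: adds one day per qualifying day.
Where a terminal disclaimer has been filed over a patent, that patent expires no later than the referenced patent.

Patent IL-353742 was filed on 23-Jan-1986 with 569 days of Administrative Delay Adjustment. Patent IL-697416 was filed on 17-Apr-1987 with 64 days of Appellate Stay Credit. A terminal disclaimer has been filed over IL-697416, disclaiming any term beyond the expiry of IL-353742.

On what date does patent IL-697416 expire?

Natural term of IL-697416:
  Base: filing + 22 years → 17 April 2009.
  Appellate Stay Credit: +64 days → 20 June 2009.
Expiry of referenced patent IL-353742:
  Base: filing + 22 years → 23 January 2008.
  Administrative Delay Adjustment: +569 days → 14 August 2009.
Terminal disclaimer: IL-697416 expires on the earlier of 20 June 2009 and 14 August 2009.

2009-06-20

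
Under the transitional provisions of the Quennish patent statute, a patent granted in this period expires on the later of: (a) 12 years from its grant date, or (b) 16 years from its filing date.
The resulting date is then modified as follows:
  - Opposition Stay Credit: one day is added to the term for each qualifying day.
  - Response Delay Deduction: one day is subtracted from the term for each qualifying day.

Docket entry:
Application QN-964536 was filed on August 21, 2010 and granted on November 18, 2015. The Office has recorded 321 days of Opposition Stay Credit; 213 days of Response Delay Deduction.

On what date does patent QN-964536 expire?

(a) grant + 12 years → 18 November 2027.
(b) filing + 16 years → 21 August 2026.
Later of the two: 18 November 2027.
Opposition Stay Credit: +321 days → 4 October 2028.
Response Delay Deduction: −213 days → 5 March 2028.

March 5, 2028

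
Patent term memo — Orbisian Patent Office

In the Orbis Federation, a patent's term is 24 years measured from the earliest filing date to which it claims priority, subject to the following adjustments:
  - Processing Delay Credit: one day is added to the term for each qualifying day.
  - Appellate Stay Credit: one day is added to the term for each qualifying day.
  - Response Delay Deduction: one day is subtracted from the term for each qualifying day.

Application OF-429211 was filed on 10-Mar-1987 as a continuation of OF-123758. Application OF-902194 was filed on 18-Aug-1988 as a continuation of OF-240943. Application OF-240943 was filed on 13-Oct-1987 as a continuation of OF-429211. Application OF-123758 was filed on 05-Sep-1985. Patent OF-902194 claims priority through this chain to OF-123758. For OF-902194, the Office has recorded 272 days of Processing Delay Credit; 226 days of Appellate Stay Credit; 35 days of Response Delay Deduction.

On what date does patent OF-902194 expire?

December 12, 2010

Earliest priority filing: 5 September 1985.
Base term: 5 September 1985 + 24 years → 5 September 2009.
Processing Delay Credit: +272 days → 4 June 2010.
Appellate Stay Credit: +226 days → 16 January 2011.
Response Delay Deduction: −35 days → 12 December 2010.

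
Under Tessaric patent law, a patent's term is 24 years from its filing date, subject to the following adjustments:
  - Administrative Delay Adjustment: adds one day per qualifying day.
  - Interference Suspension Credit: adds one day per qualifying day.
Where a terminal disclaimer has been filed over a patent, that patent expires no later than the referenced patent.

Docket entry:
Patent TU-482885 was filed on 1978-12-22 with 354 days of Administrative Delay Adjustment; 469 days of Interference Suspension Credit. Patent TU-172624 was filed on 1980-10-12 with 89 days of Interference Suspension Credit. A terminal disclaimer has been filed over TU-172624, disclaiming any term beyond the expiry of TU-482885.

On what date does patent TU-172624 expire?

2005-01-09

Natural term of TU-172624:
  Base: filing + 24 years → 12 October 2004.
  Interference Suspension Credit: +89 days → 9 January 2005.
Expiry of referenced patent TU-482885:
  Base: filing + 24 years → 22 December 2002.
  Administrative Delay Adjustment: +354 days → 11 December 2003.
  Interference Suspension Credit: +469 days → 24 March 2005.
Terminal disclaimer: TU-172624 expires on the earlier of 9 January 2005 and 24 March 2005.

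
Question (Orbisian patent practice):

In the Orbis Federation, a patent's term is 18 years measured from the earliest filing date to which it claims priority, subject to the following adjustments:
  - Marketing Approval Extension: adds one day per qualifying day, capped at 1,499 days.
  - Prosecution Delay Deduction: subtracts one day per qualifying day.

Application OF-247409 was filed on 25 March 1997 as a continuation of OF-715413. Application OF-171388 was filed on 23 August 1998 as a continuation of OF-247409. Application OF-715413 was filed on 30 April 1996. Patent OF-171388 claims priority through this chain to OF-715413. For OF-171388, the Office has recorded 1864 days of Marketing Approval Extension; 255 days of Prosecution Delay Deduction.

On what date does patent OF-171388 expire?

September 25, 2017

Earliest priority filing: 30 April 1996.
Base term: 30 April 1996 + 18 years → 30 April 2014.
Marketing Approval Extension: 1864 days claimed exceeds the 1499-day cap, so +1499 days → 7 June 2018.
Prosecution Delay Deduction: −255 days → 25 September 2017.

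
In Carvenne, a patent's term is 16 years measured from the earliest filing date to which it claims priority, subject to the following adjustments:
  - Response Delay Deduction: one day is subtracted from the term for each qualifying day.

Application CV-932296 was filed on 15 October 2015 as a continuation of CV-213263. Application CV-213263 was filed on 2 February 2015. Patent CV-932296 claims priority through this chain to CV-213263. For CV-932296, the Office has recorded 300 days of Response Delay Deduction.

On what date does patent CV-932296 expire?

April 8, 2030

Earliest priority filing: 2 February 2015.
Base term: 2 February 2015 + 16 years → 2 February 2031.
Response Delay Deduction: −300 days → 8 April 2030.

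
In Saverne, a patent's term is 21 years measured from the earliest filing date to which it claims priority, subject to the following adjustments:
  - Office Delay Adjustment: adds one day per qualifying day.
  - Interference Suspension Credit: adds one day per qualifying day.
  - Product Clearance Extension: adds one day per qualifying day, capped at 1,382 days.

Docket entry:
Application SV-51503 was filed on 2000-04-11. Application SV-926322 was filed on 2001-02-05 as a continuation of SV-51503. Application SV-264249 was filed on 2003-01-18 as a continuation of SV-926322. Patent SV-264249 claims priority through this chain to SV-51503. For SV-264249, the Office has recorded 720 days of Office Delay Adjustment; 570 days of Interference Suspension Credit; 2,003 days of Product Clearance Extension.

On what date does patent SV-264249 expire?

August 4, 2028

Earliest priority filing: 11 April 2000.
Base term: 11 April 2000 + 21 years → 11 April 2021.
Office Delay Adjustment: +720 days → 1 April 2023.
Interference Suspension Credit: +570 days → 22 October 2024.
Product Clearance Extension: 2003 days claimed exceeds the 1382-day cap, so +1382 days → 4 August 2028.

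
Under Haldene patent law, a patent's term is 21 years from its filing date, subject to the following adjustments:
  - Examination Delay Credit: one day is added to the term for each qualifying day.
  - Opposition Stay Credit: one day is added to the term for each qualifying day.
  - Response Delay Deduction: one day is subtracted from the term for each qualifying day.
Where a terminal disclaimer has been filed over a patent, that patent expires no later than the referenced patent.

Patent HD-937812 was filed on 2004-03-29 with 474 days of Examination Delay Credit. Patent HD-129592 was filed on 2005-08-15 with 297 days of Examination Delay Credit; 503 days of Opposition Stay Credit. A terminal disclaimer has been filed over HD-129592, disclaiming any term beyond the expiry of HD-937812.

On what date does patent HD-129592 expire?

July 16, 2026

Natural term of HD-129592:
  Base: filing + 21 years → 15 August 2026.
  Examination Delay Credit: +297 days → 8 June 2027.
  Opposition Stay Credit: +503 days → 23 October 2028.
Expiry of referenced patent HD-937812:
  Base: filing + 21 years → 29 March 2025.
  Examination Delay Credit: +474 days → 16 July 2026.
Terminal disclaimer: HD-129592 expires on the earlier of 23 October 2028 and 16 July 2026.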